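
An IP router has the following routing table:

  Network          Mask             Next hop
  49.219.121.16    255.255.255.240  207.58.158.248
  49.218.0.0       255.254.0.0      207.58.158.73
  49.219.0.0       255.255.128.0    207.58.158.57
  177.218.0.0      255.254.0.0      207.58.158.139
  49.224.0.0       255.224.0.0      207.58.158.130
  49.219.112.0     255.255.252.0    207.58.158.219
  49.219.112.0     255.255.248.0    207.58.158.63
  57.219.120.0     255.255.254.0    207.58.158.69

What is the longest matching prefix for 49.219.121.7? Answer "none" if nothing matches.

49.219.0.0/17

Entries matching 49.219.121.7:
  49.218.0.0/15 (49.218.0.0 - 49.219.255.255)
  49.219.0.0/17 (49.219.0.0 - 49.219.127.255)
Most specific is 49.219.0.0/17.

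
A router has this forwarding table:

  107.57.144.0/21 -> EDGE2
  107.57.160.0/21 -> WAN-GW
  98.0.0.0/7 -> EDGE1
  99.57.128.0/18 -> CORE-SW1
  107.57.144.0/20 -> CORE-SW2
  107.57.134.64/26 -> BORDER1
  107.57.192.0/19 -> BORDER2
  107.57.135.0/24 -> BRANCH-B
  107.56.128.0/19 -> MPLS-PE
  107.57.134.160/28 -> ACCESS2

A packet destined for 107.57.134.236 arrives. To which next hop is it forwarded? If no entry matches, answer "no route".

no route

No entry's prefix contains 107.57.134.236; there is no default route.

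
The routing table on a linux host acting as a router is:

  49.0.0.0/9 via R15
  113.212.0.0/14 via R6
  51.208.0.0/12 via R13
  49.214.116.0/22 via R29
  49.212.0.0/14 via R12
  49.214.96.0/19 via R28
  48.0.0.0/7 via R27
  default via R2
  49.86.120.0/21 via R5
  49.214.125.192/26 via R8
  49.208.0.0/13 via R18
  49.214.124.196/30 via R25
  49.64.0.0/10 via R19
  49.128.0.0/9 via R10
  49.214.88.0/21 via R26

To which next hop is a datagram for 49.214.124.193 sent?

Routes whose prefix contains 49.214.124.193:
  0.0.0.0/0 (default, matches everything) -> R2
  48.0.0.0/7 (48.0.0.0 - 49.255.255.255) -> R27
  49.128.0.0/9 (49.128.0.0 - 49.255.255.255) -> R10
  49.208.0.0/13 (49.208.0.0 - 49.215.255.255) -> R18
  49.212.0.0/14 (49.212.0.0 - 49.215.255.255) -> R12
  49.214.96.0/19 (49.214.96.0 - 49.214.127.255) -> R28
More-specific entries that do NOT match:
  49.214.124.196/30 (49.214.124.196 - 49.214.124.199) does not contain 49.214.124.193
  49.214.125.192/26 (49.214.125.192 - 49.214.125.255) does not contain 49.214.124.193
  49.214.116.0/22 (49.214.116.0 - 49.214.119.255) does not contain 49.214.124.193
  49.86.120.0/21 (49.86.120.0 - 49.86.127.255) does not contain 49.214.124.193
  49.214.88.0/21 (49.214.88.0 - 49.214.95.255) does not contain 49.214.124.193
Longest matching prefix is /19 -> next hop R28.

R28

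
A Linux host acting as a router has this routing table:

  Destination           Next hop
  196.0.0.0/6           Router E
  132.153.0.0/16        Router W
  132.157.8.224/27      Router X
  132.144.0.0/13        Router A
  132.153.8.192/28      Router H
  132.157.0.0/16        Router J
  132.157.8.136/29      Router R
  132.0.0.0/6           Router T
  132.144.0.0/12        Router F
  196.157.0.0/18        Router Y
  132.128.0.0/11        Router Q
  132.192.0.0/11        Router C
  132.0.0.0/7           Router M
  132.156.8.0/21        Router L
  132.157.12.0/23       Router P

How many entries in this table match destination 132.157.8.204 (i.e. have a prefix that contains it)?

Prefixes containing 132.157.8.204:
  132.0.0.0/6 (132.0.0.0 - 135.255.255.255)
  132.0.0.0/7 (132.0.0.0 - 133.255.255.255)
  132.128.0.0/11 (132.128.0.0 - 132.159.255.255)
  132.144.0.0/12 (132.144.0.0 - 132.159.255.255)
  132.157.0.0/16 (132.157.0.0 - 132.157.255.255)
Total matching entries: 5.

5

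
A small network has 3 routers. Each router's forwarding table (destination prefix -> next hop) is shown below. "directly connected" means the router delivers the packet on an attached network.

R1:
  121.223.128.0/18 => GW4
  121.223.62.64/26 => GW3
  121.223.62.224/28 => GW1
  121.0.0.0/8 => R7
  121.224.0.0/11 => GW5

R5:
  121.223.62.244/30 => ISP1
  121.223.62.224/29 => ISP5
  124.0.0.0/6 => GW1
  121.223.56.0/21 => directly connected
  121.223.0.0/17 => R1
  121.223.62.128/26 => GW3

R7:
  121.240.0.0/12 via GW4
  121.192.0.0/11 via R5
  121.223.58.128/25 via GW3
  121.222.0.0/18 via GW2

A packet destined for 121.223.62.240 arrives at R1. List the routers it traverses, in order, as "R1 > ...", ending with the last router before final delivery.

At R1: longest match for 121.223.62.240 is 121.0.0.0/8 -> R7
At R7: longest match for 121.223.62.240 is 121.192.0.0/11 -> R5
At R5: longest match for 121.223.62.240 is 121.223.56.0/21 -> directly connected

R1 > R7 > R5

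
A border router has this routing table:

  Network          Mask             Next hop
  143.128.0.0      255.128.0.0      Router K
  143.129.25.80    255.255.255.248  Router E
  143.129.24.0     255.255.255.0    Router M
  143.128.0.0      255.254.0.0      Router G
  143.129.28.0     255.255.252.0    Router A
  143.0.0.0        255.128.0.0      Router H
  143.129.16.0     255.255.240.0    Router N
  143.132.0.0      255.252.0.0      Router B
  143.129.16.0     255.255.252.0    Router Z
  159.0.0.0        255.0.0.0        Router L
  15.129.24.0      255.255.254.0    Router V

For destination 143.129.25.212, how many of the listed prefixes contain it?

3

Prefixes containing 143.129.25.212:
  143.128.0.0/9 (143.128.0.0 - 143.255.255.255)
  143.128.0.0/15 (143.128.0.0 - 143.129.255.255)
  143.129.16.0/20 (143.129.16.0 - 143.129.31.255)
Total matching entries: 3.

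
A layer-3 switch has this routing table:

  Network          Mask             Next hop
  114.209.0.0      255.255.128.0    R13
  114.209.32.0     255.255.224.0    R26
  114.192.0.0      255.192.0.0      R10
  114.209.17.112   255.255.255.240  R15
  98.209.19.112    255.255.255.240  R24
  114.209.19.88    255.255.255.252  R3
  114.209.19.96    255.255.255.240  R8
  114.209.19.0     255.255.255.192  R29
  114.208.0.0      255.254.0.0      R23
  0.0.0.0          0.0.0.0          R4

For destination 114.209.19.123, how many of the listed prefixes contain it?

Prefixes containing 114.209.19.123:
  0.0.0.0/0 (default, matches everything)
  114.192.0.0/10 (114.192.0.0 - 114.255.255.255)
  114.208.0.0/15 (114.208.0.0 - 114.209.255.255)
  114.209.0.0/17 (114.209.0.0 - 114.209.127.255)
Total matching entries: 4.

4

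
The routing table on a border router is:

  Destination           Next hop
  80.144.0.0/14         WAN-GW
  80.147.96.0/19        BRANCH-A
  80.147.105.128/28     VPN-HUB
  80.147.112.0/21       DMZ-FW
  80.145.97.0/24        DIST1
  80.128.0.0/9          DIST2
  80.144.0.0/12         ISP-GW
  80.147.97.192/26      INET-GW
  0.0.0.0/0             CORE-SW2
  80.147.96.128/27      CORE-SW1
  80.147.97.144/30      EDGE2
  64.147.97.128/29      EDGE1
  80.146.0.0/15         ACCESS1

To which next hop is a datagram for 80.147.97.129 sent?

Routes whose prefix contains 80.147.97.129:
  0.0.0.0/0 (default, matches everything) -> CORE-SW2
  80.128.0.0/9 (80.128.0.0 - 80.255.255.255) -> DIST2
  80.144.0.0/12 (80.144.0.0 - 80.159.255.255) -> ISP-GW
  80.144.0.0/14 (80.144.0.0 - 80.147.255.255) -> WAN-GW
  80.146.0.0/15 (80.146.0.0 - 80.147.255.255) -> ACCESS1
  80.147.96.0/19 (80.147.96.0 - 80.147.127.255) -> BRANCH-A
More-specific entries that do NOT match:
  80.147.97.144/30 (80.147.97.144 - 80.147.97.147) does not contain 80.147.97.129
  64.147.97.128/29 (64.147.97.128 - 64.147.97.135) does not contain 80.147.97.129
  80.147.105.128/28 (80.147.105.128 - 80.147.105.143) does not contain 80.147.97.129
  80.147.96.128/27 (80.147.96.128 - 80.147.96.159) does not contain 80.147.97.129
  80.147.97.192/26 (80.147.97.192 - 80.147.97.255) does not contain 80.147.97.129
  80.145.97.0/24 (80.145.97.0 - 80.145.97.255) does not contain 80.147.97.129
  80.147.112.0/21 (80.147.112.0 - 80.147.119.255) does not contain 80.147.97.129
Longest matching prefix is /19 -> next hop BRANCH-A.

BRANCH-A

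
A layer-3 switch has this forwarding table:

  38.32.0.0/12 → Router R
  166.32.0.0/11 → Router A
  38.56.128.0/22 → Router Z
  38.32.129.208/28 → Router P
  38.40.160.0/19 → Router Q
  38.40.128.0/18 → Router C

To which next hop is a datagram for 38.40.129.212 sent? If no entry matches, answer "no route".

Router C

Routes whose prefix contains 38.40.129.212:
  38.32.0.0/12 (38.32.0.0 - 38.47.255.255) -> Router R
  38.40.128.0/18 (38.40.128.0 - 38.40.191.255) -> Router C
More-specific entries that do NOT match:
  38.32.129.208/28 (38.32.129.208 - 38.32.129.223) does not contain 38.40.129.212
  38.56.128.0/22 (38.56.128.0 - 38.56.131.255) does not contain 38.40.129.212
  38.40.160.0/19 (38.40.160.0 - 38.40.191.255) does not contain 38.40.129.212
Longest matching prefix is /18 -> next hop Router C.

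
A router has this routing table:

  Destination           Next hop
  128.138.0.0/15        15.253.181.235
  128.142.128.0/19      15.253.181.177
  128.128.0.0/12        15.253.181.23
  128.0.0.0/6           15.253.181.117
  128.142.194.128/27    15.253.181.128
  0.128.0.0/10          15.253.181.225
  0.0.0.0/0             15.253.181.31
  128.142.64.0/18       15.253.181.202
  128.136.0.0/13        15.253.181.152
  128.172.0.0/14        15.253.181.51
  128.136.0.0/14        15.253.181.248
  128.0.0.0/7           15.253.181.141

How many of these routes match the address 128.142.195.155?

5

Prefixes containing 128.142.195.155:
  0.0.0.0/0 (default, matches everything)
  128.0.0.0/6 (128.0.0.0 - 131.255.255.255)
  128.0.0.0/7 (128.0.0.0 - 129.255.255.255)
  128.128.0.0/12 (128.128.0.0 - 128.143.255.255)
  128.136.0.0/13 (128.136.0.0 - 128.143.255.255)
Total matching entries: 5.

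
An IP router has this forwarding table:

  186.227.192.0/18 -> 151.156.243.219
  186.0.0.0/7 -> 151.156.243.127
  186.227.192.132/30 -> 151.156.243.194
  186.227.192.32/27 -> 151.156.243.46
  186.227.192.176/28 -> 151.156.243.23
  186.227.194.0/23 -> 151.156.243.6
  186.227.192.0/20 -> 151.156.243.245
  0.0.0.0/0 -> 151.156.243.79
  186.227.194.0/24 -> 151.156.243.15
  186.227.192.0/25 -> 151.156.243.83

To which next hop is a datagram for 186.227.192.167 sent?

151.156.243.245

Routes whose prefix contains 186.227.192.167:
  0.0.0.0/0 (default, matches everything) -> 151.156.243.79
  186.0.0.0/7 (186.0.0.0 - 187.255.255.255) -> 151.156.243.127
  186.227.192.0/18 (186.227.192.0 - 186.227.255.255) -> 151.156.243.219
  186.227.192.0/20 (186.227.192.0 - 186.227.207.255) -> 151.156.243.245
More-specific entries that do NOT match:
  186.227.192.132/30 (186.227.192.132 - 186.227.192.135) does not contain 186.227.192.167
  186.227.192.176/28 (186.227.192.176 - 186.227.192.191) does not contain 186.227.192.167
  186.227.192.32/27 (186.227.192.32 - 186.227.192.63) does not contain 186.227.192.167
  186.227.192.0/25 (186.227.192.0 - 186.227.192.127) does not contain 186.227.192.167
  186.227.194.0/24 (186.227.194.0 - 186.227.194.255) does not contain 186.227.192.167
  186.227.194.0/23 (186.227.194.0 - 186.227.195.255) does not contain 186.227.192.167
Longest matching prefix is /20 -> next hop 151.156.243.245.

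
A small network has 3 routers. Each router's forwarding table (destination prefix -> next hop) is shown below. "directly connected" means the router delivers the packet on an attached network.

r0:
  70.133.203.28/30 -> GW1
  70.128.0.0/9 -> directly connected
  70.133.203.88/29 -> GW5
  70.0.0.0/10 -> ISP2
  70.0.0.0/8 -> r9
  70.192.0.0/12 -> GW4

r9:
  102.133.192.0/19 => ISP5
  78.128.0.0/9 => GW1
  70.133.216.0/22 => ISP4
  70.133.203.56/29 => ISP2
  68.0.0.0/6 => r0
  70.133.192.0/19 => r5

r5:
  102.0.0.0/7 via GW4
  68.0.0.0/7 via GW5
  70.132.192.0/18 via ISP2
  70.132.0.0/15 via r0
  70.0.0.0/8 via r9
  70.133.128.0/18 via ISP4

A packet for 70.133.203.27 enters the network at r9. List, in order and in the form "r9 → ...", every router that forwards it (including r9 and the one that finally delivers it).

r9 → r5 → r0

At r9: longest match for 70.133.203.27 is 70.133.192.0/19 -> r5
At r5: longest match for 70.133.203.27 is 70.132.0.0/15 -> r0
At r0: longest match for 70.133.203.27 is 70.128.0.0/9 -> directly connected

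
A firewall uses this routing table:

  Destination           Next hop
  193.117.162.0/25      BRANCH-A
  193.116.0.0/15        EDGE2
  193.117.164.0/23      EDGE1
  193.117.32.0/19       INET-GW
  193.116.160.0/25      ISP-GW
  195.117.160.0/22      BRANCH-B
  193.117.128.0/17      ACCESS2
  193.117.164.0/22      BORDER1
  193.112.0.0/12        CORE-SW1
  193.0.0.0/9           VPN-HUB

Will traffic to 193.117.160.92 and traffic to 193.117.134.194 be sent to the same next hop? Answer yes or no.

193.117.160.92: longest match 193.117.128.0/17 -> ACCESS2
193.117.134.194: longest match 193.117.128.0/17 -> ACCESS2

yes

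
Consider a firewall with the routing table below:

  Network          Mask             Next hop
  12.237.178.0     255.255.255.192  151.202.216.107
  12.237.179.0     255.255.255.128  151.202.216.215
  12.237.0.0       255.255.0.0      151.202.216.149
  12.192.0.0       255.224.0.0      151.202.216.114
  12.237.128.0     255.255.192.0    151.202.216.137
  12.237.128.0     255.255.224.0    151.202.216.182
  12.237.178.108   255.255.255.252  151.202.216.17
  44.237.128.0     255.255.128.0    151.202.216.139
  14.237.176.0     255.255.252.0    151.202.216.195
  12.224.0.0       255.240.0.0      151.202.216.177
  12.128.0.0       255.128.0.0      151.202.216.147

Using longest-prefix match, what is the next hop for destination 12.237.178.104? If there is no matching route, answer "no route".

151.202.216.137

Routes whose prefix contains 12.237.178.104:
  12.128.0.0/9 (12.128.0.0 - 12.255.255.255) -> 151.202.216.147
  12.224.0.0/12 (12.224.0.0 - 12.239.255.255) -> 151.202.216.177
  12.237.0.0/16 (12.237.0.0 - 12.237.255.255) -> 151.202.216.149
  12.237.128.0/18 (12.237.128.0 - 12.237.191.255) -> 151.202.216.137
More-specific entries that do NOT match:
  12.237.178.108/30 (12.237.178.108 - 12.237.178.111) does not contain 12.237.178.104
  12.237.178.0/26 (12.237.178.0 - 12.237.178.63) does not contain 12.237.178.104
  12.237.179.0/25 (12.237.179.0 - 12.237.179.127) does not contain 12.237.178.104
  14.237.176.0/22 (14.237.176.0 - 14.237.179.255) does not contain 12.237.178.104
  12.237.128.0/19 (12.237.128.0 - 12.237.159.255) does not contain 12.237.178.104
Longest matching prefix is /18 -> next hop 151.202.216.137.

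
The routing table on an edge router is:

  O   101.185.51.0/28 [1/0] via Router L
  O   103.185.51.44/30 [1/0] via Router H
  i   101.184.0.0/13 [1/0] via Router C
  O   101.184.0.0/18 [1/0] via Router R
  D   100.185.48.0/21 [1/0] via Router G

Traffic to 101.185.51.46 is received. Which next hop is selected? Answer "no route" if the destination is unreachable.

Routes whose prefix contains 101.185.51.46:
  101.184.0.0/13 (101.184.0.0 - 101.191.255.255) -> Router C
More-specific entries that do NOT match:
  103.185.51.44/30 (103.185.51.44 - 103.185.51.47) does not contain 101.185.51.46
  101.185.51.0/28 (101.185.51.0 - 101.185.51.15) does not contain 101.185.51.46
  100.185.48.0/21 (100.185.48.0 - 100.185.55.255) does not contain 101.185.51.46
  101.184.0.0/18 (101.184.0.0 - 101.184.63.255) does not contain 101.185.51.46
Longest matching prefix is /13 -> next hop Router C.

Router C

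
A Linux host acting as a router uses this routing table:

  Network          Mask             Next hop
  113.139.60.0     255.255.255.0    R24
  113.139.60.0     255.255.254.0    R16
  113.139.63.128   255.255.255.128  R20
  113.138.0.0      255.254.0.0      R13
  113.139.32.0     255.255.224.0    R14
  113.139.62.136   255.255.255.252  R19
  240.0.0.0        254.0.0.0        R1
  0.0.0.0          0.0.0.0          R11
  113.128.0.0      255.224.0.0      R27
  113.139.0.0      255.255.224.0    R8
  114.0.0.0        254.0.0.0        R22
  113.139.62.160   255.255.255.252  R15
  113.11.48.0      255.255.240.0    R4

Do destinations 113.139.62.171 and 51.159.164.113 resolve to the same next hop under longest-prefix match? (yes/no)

no

113.139.62.171: longest match 113.139.32.0/19 -> R14
51.159.164.113: longest match 0.0.0.0/0 -> R11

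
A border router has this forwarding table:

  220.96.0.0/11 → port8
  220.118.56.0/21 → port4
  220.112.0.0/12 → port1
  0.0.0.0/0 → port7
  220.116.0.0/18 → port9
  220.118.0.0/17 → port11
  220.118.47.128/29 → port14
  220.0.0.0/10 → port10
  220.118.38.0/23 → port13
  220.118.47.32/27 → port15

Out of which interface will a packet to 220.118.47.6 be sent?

Routes whose prefix contains 220.118.47.6:
  0.0.0.0/0 (default, matches everything) -> port7
  220.96.0.0/11 (220.96.0.0 - 220.127.255.255) -> port8
  220.112.0.0/12 (220.112.0.0 - 220.127.255.255) -> port1
  220.118.0.0/17 (220.118.0.0 - 220.118.127.255) -> port11
More-specific entries that do NOT match:
  220.118.47.128/29 (220.118.47.128 - 220.118.47.135) does not contain 220.118.47.6
  220.118.47.32/27 (220.118.47.32 - 220.118.47.63) does not contain 220.118.47.6
  220.118.38.0/23 (220.118.38.0 - 220.118.39.255) does not contain 220.118.47.6
  220.118.56.0/21 (220.118.56.0 - 220.118.63.255) does not contain 220.118.47.6
  220.116.0.0/18 (220.116.0.0 - 220.116.63.255) does not contain 220.118.47.6
Longest matching prefix is /17 -> interface port11.

port11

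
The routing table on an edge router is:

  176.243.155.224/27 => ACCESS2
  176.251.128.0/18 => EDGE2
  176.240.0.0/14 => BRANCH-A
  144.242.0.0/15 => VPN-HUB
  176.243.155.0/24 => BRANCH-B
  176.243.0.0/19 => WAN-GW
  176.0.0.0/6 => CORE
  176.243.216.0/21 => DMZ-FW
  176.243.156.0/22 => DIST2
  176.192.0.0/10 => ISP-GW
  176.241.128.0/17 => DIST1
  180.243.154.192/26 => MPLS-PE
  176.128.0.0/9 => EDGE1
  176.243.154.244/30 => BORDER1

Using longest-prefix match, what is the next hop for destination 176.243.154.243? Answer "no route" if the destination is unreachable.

Routes whose prefix contains 176.243.154.243:
  176.0.0.0/6 (176.0.0.0 - 179.255.255.255) -> CORE
  176.128.0.0/9 (176.128.0.0 - 176.255.255.255) -> EDGE1
  176.192.0.0/10 (176.192.0.0 - 176.255.255.255) -> ISP-GW
  176.240.0.0/14 (176.240.0.0 - 176.243.255.255) -> BRANCH-A
More-specific entries that do NOT match:
  176.243.154.244/30 (176.243.154.244 - 176.243.154.247) does not contain 176.243.154.243
  176.243.155.224/27 (176.243.155.224 - 176.243.155.255) does not contain 176.243.154.243
  180.243.154.192/26 (180.243.154.192 - 180.243.154.255) does not contain 176.243.154.243
  176.243.155.0/24 (176.243.155.0 - 176.243.155.255) does not contain 176.243.154.243
  176.243.156.0/22 (176.243.156.0 - 176.243.159.255) does not contain 176.243.154.243
  176.243.216.0/21 (176.243.216.0 - 176.243.223.255) does not contain 176.243.154.243
  176.243.0.0/19 (176.243.0.0 - 176.243.31.255) does not contain 176.243.154.243
  176.251.128.0/18 (176.251.128.0 - 176.251.191.255) does not contain 176.243.154.243
  176.241.128.0/17 (176.241.128.0 - 176.241.255.255) does not contain 176.243.154.243
  144.242.0.0/15 (144.242.0.0 - 144.243.255.255) does not contain 176.243.154.243
Longest matching prefix is /14 -> next hop BRANCH-A.

BRANCH-A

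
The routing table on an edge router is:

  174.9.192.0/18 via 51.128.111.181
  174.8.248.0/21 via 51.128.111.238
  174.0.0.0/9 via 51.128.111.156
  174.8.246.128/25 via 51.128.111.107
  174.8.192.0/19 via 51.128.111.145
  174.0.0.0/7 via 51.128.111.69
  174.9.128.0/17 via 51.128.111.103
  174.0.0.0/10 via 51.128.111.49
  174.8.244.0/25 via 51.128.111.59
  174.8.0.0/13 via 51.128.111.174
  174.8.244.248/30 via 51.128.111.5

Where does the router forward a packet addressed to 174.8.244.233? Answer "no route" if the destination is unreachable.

51.128.111.174

Routes whose prefix contains 174.8.244.233:
  174.0.0.0/7 (174.0.0.0 - 175.255.255.255) -> 51.128.111.69
  174.0.0.0/9 (174.0.0.0 - 174.127.255.255) -> 51.128.111.156
  174.0.0.0/10 (174.0.0.0 - 174.63.255.255) -> 51.128.111.49
  174.8.0.0/13 (174.8.0.0 - 174.15.255.255) -> 51.128.111.174
More-specific entries that do NOT match:
  174.8.244.248/30 (174.8.244.248 - 174.8.244.251) does not contain 174.8.244.233
  174.8.246.128/25 (174.8.246.128 - 174.8.246.255) does not contain 174.8.244.233
  174.8.244.0/25 (174.8.244.0 - 174.8.244.127) does not contain 174.8.244.233
  174.8.248.0/21 (174.8.248.0 - 174.8.255.255) does not contain 174.8.244.233
  174.8.192.0/19 (174.8.192.0 - 174.8.223.255) does not contain 174.8.244.233
  174.9.192.0/18 (174.9.192.0 - 174.9.255.255) does not contain 174.8.244.233
  174.9.128.0/17 (174.9.128.0 - 174.9.255.255) does not contain 174.8.244.233
Longest matching prefix is /13 -> next hop 51.128.111.174.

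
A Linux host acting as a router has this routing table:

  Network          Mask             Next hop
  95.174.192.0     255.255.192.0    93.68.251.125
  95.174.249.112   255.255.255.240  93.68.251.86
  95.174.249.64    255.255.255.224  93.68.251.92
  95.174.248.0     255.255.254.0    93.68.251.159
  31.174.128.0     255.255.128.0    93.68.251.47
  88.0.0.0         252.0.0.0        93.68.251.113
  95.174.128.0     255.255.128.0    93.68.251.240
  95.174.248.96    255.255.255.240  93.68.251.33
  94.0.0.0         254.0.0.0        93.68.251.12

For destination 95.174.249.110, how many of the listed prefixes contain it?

Prefixes containing 95.174.249.110:
  94.0.0.0/7 (94.0.0.0 - 95.255.255.255)
  95.174.128.0/17 (95.174.128.0 - 95.174.255.255)
  95.174.192.0/18 (95.174.192.0 - 95.174.255.255)
  95.174.248.0/23 (95.174.248.0 - 95.174.249.255)
Total matching entries: 4.

4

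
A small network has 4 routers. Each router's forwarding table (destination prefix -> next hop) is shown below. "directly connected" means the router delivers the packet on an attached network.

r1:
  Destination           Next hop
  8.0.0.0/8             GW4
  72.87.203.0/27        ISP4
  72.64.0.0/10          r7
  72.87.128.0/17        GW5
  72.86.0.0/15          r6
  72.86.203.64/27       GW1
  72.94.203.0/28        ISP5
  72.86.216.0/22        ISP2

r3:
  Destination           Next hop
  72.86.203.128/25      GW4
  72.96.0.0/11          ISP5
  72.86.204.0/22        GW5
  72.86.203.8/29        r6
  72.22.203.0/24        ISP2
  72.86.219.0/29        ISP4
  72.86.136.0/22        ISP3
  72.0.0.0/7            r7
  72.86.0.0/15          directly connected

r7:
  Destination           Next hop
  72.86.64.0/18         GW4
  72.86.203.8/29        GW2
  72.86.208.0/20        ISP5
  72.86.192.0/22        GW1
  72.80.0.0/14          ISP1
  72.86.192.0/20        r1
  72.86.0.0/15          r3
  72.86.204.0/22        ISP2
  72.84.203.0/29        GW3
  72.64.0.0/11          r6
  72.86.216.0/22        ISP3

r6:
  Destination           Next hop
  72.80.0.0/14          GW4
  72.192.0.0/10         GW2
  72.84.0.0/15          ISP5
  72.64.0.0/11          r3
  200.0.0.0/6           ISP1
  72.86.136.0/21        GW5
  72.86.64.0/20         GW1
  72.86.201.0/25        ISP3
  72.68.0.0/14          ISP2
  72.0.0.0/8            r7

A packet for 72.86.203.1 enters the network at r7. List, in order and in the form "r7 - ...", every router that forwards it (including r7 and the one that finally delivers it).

At r7: longest match for 72.86.203.1 is 72.86.192.0/20 -> r1
At r1: longest match for 72.86.203.1 is 72.86.0.0/15 -> r6
At r6: longest match for 72.86.203.1 is 72.64.0.0/11 -> r3
At r3: longest match for 72.86.203.1 is 72.86.0.0/15 -> directly connected

r7 - r1 - r6 - r3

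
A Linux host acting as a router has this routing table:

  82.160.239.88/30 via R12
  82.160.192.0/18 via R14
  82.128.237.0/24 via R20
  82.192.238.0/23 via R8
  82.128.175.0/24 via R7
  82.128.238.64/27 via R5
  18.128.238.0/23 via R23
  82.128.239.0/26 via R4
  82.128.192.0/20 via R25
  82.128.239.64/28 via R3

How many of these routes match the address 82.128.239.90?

0

No listed prefix contains 82.128.239.90.
Total matching entries: 0.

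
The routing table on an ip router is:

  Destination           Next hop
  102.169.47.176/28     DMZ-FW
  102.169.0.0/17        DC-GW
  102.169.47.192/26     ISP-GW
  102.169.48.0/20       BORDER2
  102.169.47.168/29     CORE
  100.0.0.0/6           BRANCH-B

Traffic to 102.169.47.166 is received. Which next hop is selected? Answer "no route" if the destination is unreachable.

Routes whose prefix contains 102.169.47.166:
  100.0.0.0/6 (100.0.0.0 - 103.255.255.255) -> BRANCH-B
  102.169.0.0/17 (102.169.0.0 - 102.169.127.255) -> DC-GW
More-specific entries that do NOT match:
  102.169.47.168/29 (102.169.47.168 - 102.169.47.175) does not contain 102.169.47.166
  102.169.47.176/28 (102.169.47.176 - 102.169.47.191) does not contain 102.169.47.166
  102.169.47.192/26 (102.169.47.192 - 102.169.47.255) does not contain 102.169.47.166
  102.169.48.0/20 (102.169.48.0 - 102.169.63.255) does not contain 102.169.47.166
Longest matching prefix is /17 -> next hop DC-GW.

DC-GW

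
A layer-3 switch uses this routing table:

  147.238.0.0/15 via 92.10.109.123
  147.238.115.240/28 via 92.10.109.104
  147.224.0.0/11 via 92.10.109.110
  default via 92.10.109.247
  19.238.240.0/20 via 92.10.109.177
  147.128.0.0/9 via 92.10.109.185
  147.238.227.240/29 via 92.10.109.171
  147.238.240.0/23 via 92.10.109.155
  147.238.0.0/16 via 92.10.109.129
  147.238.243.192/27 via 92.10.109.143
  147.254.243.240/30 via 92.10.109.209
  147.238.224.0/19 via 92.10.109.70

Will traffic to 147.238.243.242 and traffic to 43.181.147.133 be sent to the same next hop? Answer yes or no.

147.238.243.242: longest match 147.238.224.0/19 -> 92.10.109.70
43.181.147.133: longest match 0.0.0.0/0 -> 92.10.109.247

no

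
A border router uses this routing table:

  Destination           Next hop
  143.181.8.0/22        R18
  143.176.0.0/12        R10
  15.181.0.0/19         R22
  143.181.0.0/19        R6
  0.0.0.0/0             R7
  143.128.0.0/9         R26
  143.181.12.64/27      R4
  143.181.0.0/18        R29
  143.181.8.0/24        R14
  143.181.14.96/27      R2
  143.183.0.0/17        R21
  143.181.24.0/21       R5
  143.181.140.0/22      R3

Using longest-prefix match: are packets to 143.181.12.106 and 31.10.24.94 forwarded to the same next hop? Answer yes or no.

no

143.181.12.106: longest match 143.181.0.0/19 -> R6
31.10.24.94: longest match 0.0.0.0/0 -> R7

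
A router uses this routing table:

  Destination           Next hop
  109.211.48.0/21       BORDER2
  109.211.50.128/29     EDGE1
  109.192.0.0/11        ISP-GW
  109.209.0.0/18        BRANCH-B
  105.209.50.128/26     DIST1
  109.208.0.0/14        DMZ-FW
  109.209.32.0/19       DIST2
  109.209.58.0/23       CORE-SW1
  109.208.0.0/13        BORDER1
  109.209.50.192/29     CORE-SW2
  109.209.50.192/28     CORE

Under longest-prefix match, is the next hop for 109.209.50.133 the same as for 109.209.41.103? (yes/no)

yes

109.209.50.133: longest match 109.209.32.0/19 -> DIST2
109.209.41.103: longest match 109.209.32.0/19 -> DIST2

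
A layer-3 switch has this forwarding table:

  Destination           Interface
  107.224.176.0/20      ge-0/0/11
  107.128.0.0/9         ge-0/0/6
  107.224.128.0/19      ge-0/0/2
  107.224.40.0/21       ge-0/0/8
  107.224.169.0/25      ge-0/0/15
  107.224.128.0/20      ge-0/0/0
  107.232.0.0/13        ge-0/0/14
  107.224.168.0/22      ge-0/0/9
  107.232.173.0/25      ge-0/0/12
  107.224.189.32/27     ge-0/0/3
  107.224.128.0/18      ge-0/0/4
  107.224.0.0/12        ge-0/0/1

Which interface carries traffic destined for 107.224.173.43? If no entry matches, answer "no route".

Routes whose prefix contains 107.224.173.43:
  107.128.0.0/9 (107.128.0.0 - 107.255.255.255) -> ge-0/0/6
  107.224.0.0/12 (107.224.0.0 - 107.239.255.255) -> ge-0/0/1
  107.224.128.0/18 (107.224.128.0 - 107.224.191.255) -> ge-0/0/4
More-specific entries that do NOT match:
  107.224.189.32/27 (107.224.189.32 - 107.224.189.63) does not contain 107.224.173.43
  107.224.169.0/25 (107.224.169.0 - 107.224.169.127) does not contain 107.224.173.43
  107.232.173.0/25 (107.232.173.0 - 107.232.173.127) does not contain 107.224.173.43
  107.224.168.0/22 (107.224.168.0 - 107.224.171.255) does not contain 107.224.173.43
  107.224.40.0/21 (107.224.40.0 - 107.224.47.255) does not contain 107.224.173.43
  107.224.176.0/20 (107.224.176.0 - 107.224.191.255) does not contain 107.224.173.43
  107.224.128.0/20 (107.224.128.0 - 107.224.143.255) does not contain 107.224.173.43
  107.224.128.0/19 (107.224.128.0 - 107.224.159.255) does not contain 107.224.173.43
Longest matching prefix is /18 -> interface ge-0/0/4.

ge-0/0/4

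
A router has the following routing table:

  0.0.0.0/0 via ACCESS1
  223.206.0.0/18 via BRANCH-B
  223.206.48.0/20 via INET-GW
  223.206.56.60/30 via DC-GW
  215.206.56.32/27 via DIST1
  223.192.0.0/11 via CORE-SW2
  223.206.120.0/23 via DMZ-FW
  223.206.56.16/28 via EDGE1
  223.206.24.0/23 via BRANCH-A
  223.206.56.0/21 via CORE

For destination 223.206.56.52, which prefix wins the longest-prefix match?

Entries matching 223.206.56.52:
  0.0.0.0/0 (default, matches everything)
  223.192.0.0/11 (223.192.0.0 - 223.223.255.255)
  223.206.0.0/18 (223.206.0.0 - 223.206.63.255)
  223.206.48.0/20 (223.206.48.0 - 223.206.63.255)
  223.206.56.0/21 (223.206.56.0 - 223.206.63.255)
Most specific is 223.206.56.0/21.

223.206.56.0/21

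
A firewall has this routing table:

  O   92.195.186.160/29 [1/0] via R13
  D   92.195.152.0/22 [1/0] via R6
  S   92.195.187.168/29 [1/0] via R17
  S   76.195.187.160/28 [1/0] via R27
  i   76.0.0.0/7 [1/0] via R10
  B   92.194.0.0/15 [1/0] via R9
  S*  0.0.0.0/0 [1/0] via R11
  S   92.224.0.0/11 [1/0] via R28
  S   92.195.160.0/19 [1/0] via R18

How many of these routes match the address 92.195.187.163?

3

Prefixes containing 92.195.187.163:
  0.0.0.0/0 (default, matches everything)
  92.194.0.0/15 (92.194.0.0 - 92.195.255.255)
  92.195.160.0/19 (92.195.160.0 - 92.195.191.255)
Total matching entries: 3.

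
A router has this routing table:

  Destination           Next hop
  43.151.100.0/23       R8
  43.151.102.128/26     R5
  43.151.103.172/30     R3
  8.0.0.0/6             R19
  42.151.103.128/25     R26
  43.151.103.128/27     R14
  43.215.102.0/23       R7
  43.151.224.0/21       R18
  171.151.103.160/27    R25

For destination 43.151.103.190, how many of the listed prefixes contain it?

0

No listed prefix contains 43.151.103.190.
Total matching entries: 0.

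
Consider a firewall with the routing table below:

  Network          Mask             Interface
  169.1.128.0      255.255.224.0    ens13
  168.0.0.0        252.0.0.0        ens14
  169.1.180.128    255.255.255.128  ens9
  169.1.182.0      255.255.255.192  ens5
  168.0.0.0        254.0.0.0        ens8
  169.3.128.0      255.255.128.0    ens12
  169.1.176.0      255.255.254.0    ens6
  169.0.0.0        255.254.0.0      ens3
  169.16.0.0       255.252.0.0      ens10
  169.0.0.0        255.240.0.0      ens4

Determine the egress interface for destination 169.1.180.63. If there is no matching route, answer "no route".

ens3

Routes whose prefix contains 169.1.180.63:
  168.0.0.0/6 (168.0.0.0 - 171.255.255.255) -> ens14
  168.0.0.0/7 (168.0.0.0 - 169.255.255.255) -> ens8
  169.0.0.0/12 (169.0.0.0 - 169.15.255.255) -> ens4
  169.0.0.0/15 (169.0.0.0 - 169.1.255.255) -> ens3
More-specific entries that do NOT match:
  169.1.182.0/26 (169.1.182.0 - 169.1.182.63) does not contain 169.1.180.63
  169.1.180.128/25 (169.1.180.128 - 169.1.180.255) does not contain 169.1.180.63
  169.1.176.0/23 (169.1.176.0 - 169.1.177.255) does not contain 169.1.180.63
  169.1.128.0/19 (169.1.128.0 - 169.1.159.255) does not contain 169.1.180.63
  169.3.128.0/17 (169.3.128.0 - 169.3.255.255) does not contain 169.1.180.63
Longest matching prefix is /15 -> interface ens3.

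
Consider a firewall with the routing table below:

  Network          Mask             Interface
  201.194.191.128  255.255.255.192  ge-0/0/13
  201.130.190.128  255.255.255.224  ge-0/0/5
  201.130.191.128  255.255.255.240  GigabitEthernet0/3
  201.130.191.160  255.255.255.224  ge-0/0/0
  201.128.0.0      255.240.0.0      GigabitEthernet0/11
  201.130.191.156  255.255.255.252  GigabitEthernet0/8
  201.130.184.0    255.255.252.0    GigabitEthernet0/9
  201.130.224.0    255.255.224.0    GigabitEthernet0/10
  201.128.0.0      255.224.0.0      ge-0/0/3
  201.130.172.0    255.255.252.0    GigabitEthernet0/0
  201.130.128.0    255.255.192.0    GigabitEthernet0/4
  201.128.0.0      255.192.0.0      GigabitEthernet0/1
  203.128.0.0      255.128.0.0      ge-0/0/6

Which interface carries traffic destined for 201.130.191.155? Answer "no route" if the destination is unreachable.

GigabitEthernet0/4

Routes whose prefix contains 201.130.191.155:
  201.128.0.0/10 (201.128.0.0 - 201.191.255.255) -> GigabitEthernet0/1
  201.128.0.0/11 (201.128.0.0 - 201.159.255.255) -> ge-0/0/3
  201.128.0.0/12 (201.128.0.0 - 201.143.255.255) -> GigabitEthernet0/11
  201.130.128.0/18 (201.130.128.0 - 201.130.191.255) -> GigabitEthernet0/4
More-specific entries that do NOT match:
  201.130.191.156/30 (201.130.191.156 - 201.130.191.159) does not contain 201.130.191.155
  201.130.191.128/28 (201.130.191.128 - 201.130.191.143) does not contain 201.130.191.155
  201.130.190.128/27 (201.130.190.128 - 201.130.190.159) does not contain 201.130.191.155
  201.130.191.160/27 (201.130.191.160 - 201.130.191.191) does not contain 201.130.191.155
  201.194.191.128/26 (201.194.191.128 - 201.194.191.191) does not contain 201.130.191.155
  201.130.184.0/22 (201.130.184.0 - 201.130.187.255) does not contain 201.130.191.155
  201.130.172.0/22 (201.130.172.0 - 201.130.175.255) does not contain 201.130.191.155
  201.130.224.0/19 (201.130.224.0 - 201.130.255.255) does not contain 201.130.191.155
Longest matching prefix is /18 -> interface GigabitEthernet0/4.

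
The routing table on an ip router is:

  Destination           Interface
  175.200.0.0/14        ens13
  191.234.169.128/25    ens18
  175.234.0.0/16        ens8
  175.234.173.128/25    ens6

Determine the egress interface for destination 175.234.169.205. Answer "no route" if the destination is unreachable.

Routes whose prefix contains 175.234.169.205:
  175.234.0.0/16 (175.234.0.0 - 175.234.255.255) -> ens8
More-specific entries that do NOT match:
  191.234.169.128/25 (191.234.169.128 - 191.234.169.255) does not contain 175.234.169.205
  175.234.173.128/25 (175.234.173.128 - 175.234.173.255) does not contain 175.234.169.205
Longest matching prefix is /16 -> interface ens8.

ens8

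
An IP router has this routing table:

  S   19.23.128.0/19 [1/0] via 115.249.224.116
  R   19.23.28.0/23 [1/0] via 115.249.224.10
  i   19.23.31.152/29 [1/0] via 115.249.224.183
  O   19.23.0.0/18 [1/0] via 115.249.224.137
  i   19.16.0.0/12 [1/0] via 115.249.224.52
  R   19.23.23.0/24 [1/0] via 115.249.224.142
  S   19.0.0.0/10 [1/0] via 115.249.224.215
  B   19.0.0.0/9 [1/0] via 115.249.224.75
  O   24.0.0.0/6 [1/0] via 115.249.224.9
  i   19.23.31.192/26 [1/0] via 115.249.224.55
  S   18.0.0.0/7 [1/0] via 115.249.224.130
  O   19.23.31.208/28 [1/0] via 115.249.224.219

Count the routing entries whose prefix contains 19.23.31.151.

5

Prefixes containing 19.23.31.151:
  18.0.0.0/7 (18.0.0.0 - 19.255.255.255)
  19.0.0.0/9 (19.0.0.0 - 19.127.255.255)
  19.0.0.0/10 (19.0.0.0 - 19.63.255.255)
  19.16.0.0/12 (19.16.0.0 - 19.31.255.255)
  19.23.0.0/18 (19.23.0.0 - 19.23.63.255)
Total matching entries: 5.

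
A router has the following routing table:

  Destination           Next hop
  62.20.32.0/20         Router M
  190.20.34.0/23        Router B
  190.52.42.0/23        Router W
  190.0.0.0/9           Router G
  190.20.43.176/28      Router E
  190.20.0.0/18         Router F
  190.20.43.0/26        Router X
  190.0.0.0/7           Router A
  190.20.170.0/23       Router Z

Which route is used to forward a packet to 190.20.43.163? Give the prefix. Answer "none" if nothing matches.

Entries matching 190.20.43.163:
  190.0.0.0/7 (190.0.0.0 - 191.255.255.255)
  190.0.0.0/9 (190.0.0.0 - 190.127.255.255)
  190.20.0.0/18 (190.20.0.0 - 190.20.63.255)
Most specific is 190.20.0.0/18.

190.20.0.0/18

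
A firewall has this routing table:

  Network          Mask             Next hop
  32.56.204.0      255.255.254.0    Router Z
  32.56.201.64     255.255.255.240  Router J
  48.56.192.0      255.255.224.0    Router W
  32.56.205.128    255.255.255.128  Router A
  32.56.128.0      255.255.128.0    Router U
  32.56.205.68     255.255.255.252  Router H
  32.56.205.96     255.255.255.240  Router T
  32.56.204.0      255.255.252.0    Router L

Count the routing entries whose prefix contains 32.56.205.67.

Prefixes containing 32.56.205.67:
  32.56.128.0/17 (32.56.128.0 - 32.56.255.255)
  32.56.204.0/22 (32.56.204.0 - 32.56.207.255)
  32.56.204.0/23 (32.56.204.0 - 32.56.205.255)
Total matching entries: 3.

3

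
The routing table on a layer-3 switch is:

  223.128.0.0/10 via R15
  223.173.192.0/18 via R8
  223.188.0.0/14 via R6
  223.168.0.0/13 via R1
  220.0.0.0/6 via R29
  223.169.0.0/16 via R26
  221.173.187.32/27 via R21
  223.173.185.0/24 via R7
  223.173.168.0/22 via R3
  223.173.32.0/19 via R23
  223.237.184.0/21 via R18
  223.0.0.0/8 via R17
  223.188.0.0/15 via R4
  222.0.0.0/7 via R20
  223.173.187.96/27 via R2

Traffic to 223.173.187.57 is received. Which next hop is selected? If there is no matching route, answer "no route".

Routes whose prefix contains 223.173.187.57:
  220.0.0.0/6 (220.0.0.0 - 223.255.255.255) -> R29
  222.0.0.0/7 (222.0.0.0 - 223.255.255.255) -> R20
  223.0.0.0/8 (223.0.0.0 - 223.255.255.255) -> R17
  223.128.0.0/10 (223.128.0.0 - 223.191.255.255) -> R15
  223.168.0.0/13 (223.168.0.0 - 223.175.255.255) -> R1
More-specific entries that do NOT match:
  221.173.187.32/27 (221.173.187.32 - 221.173.187.63) does not contain 223.173.187.57
  223.173.187.96/27 (223.173.187.96 - 223.173.187.127) does not contain 223.173.187.57
  223.173.185.0/24 (223.173.185.0 - 223.173.185.255) does not contain 223.173.187.57
  223.173.168.0/22 (223.173.168.0 - 223.173.171.255) does not contain 223.173.187.57
  223.237.184.0/21 (223.237.184.0 - 223.237.191.255) does not contain 223.173.187.57
  223.173.32.0/19 (223.173.32.0 - 223.173.63.255) does not contain 223.173.187.57
  223.173.192.0/18 (223.173.192.0 - 223.173.255.255) does not contain 223.173.187.57
  223.169.0.0/16 (223.169.0.0 - 223.169.255.255) does not contain 223.173.187.57
  223.188.0.0/15 (223.188.0.0 - 223.189.255.255) does not contain 223.173.187.57
  223.188.0.0/14 (223.188.0.0 - 223.191.255.255) does not contain 223.173.187.57
Longest matching prefix is /13 -> next hop R1.

R1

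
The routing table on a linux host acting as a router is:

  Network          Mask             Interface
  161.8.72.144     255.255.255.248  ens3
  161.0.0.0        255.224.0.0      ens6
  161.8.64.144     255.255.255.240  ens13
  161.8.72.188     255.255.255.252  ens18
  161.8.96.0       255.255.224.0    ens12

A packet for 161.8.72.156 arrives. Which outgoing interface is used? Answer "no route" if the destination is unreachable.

Routes whose prefix contains 161.8.72.156:
  161.0.0.0/11 (161.0.0.0 - 161.31.255.255) -> ens6
More-specific entries that do NOT match:
  161.8.72.188/30 (161.8.72.188 - 161.8.72.191) does not contain 161.8.72.156
  161.8.72.144/29 (161.8.72.144 - 161.8.72.151) does not contain 161.8.72.156
  161.8.64.144/28 (161.8.64.144 - 161.8.64.159) does not contain 161.8.72.156
  161.8.96.0/19 (161.8.96.0 - 161.8.127.255) does not contain 161.8.72.156
Longest matching prefix is /11 -> interface ens6.

ens6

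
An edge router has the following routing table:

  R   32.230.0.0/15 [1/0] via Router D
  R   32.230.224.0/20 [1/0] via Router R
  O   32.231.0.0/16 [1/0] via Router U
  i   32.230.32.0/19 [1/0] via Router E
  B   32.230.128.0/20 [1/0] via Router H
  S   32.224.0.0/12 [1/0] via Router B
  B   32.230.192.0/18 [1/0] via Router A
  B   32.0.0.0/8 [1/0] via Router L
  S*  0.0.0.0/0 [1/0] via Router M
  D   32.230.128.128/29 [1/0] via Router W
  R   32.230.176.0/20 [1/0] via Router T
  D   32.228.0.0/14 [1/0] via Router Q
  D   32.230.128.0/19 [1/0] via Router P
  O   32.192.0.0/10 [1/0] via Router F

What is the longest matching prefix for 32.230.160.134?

Entries matching 32.230.160.134:
  0.0.0.0/0 (default, matches everything)
  32.0.0.0/8 (32.0.0.0 - 32.255.255.255)
  32.192.0.0/10 (32.192.0.0 - 32.255.255.255)
  32.224.0.0/12 (32.224.0.0 - 32.239.255.255)
  32.228.0.0/14 (32.228.0.0 - 32.231.255.255)
  32.230.0.0/15 (32.230.0.0 - 32.231.255.255)
Most specific is 32.230.0.0/15.

32.230.0.0/15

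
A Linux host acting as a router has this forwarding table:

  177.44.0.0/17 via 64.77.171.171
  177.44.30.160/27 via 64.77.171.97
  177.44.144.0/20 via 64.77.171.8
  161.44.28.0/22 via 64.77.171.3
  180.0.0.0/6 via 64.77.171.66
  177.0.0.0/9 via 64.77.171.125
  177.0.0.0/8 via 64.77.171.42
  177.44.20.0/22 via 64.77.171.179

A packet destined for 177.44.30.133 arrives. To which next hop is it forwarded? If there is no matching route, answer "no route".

64.77.171.171

Routes whose prefix contains 177.44.30.133:
  177.0.0.0/8 (177.0.0.0 - 177.255.255.255) -> 64.77.171.42
  177.0.0.0/9 (177.0.0.0 - 177.127.255.255) -> 64.77.171.125
  177.44.0.0/17 (177.44.0.0 - 177.44.127.255) -> 64.77.171.171
More-specific entries that do NOT match:
  177.44.30.160/27 (177.44.30.160 - 177.44.30.191) does not contain 177.44.30.133
  161.44.28.0/22 (161.44.28.0 - 161.44.31.255) does not contain 177.44.30.133
  177.44.20.0/22 (177.44.20.0 - 177.44.23.255) does not contain 177.44.30.133
  177.44.144.0/20 (177.44.144.0 - 177.44.159.255) does not contain 177.44.30.133
Longest matching prefix is /17 -> next hop 64.77.171.171.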